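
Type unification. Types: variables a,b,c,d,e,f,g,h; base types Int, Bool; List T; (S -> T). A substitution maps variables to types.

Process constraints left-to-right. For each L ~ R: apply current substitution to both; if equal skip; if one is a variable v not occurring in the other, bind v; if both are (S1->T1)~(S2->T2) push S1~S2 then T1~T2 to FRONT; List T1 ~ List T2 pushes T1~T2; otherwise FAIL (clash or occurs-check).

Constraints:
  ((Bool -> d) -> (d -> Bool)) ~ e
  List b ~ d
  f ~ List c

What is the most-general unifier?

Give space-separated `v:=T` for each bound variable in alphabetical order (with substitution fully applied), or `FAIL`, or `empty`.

Answer: d:=List b e:=((Bool -> List b) -> (List b -> Bool)) f:=List c

Derivation:
step 1: unify ((Bool -> d) -> (d -> Bool)) ~ e  [subst: {-} | 2 pending]
  bind e := ((Bool -> d) -> (d -> Bool))
step 2: unify List b ~ d  [subst: {e:=((Bool -> d) -> (d -> Bool))} | 1 pending]
  bind d := List b
step 3: unify f ~ List c  [subst: {e:=((Bool -> d) -> (d -> Bool)), d:=List b} | 0 pending]
  bind f := List c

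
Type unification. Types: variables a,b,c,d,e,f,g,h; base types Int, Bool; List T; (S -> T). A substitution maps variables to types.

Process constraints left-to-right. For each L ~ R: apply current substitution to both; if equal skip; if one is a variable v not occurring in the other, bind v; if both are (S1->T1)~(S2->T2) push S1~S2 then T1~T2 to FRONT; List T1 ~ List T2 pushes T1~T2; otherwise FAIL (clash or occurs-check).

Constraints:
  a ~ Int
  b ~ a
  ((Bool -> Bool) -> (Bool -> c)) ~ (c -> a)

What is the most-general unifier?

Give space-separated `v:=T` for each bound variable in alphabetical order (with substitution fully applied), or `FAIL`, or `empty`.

step 1: unify a ~ Int  [subst: {-} | 2 pending]
  bind a := Int
step 2: unify b ~ Int  [subst: {a:=Int} | 1 pending]
  bind b := Int
step 3: unify ((Bool -> Bool) -> (Bool -> c)) ~ (c -> Int)  [subst: {a:=Int, b:=Int} | 0 pending]
  -> decompose arrow: push (Bool -> Bool)~c, (Bool -> c)~Int
step 4: unify (Bool -> Bool) ~ c  [subst: {a:=Int, b:=Int} | 1 pending]
  bind c := (Bool -> Bool)
step 5: unify (Bool -> (Bool -> Bool)) ~ Int  [subst: {a:=Int, b:=Int, c:=(Bool -> Bool)} | 0 pending]
  clash: (Bool -> (Bool -> Bool)) vs Int

Answer: FAIL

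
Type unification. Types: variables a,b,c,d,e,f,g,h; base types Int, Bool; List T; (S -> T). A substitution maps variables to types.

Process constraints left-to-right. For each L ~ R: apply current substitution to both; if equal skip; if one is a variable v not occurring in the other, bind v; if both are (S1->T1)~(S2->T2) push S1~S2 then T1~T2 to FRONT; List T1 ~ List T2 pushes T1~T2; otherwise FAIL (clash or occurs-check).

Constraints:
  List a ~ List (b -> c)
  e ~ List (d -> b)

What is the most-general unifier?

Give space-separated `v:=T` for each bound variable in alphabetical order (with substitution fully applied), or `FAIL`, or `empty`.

step 1: unify List a ~ List (b -> c)  [subst: {-} | 1 pending]
  -> decompose List: push a~(b -> c)
step 2: unify a ~ (b -> c)  [subst: {-} | 1 pending]
  bind a := (b -> c)
step 3: unify e ~ List (d -> b)  [subst: {a:=(b -> c)} | 0 pending]
  bind e := List (d -> b)

Answer: a:=(b -> c) e:=List (d -> b)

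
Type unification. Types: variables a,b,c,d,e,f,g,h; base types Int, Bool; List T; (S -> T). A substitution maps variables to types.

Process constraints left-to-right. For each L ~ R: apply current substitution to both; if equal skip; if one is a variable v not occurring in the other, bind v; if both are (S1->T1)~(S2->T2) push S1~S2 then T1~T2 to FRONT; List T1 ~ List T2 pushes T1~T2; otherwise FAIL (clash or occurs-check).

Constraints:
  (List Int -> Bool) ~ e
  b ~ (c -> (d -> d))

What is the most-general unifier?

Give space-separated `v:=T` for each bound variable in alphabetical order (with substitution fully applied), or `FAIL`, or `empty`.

Answer: b:=(c -> (d -> d)) e:=(List Int -> Bool)

Derivation:
step 1: unify (List Int -> Bool) ~ e  [subst: {-} | 1 pending]
  bind e := (List Int -> Bool)
step 2: unify b ~ (c -> (d -> d))  [subst: {e:=(List Int -> Bool)} | 0 pending]
  bind b := (c -> (d -> d))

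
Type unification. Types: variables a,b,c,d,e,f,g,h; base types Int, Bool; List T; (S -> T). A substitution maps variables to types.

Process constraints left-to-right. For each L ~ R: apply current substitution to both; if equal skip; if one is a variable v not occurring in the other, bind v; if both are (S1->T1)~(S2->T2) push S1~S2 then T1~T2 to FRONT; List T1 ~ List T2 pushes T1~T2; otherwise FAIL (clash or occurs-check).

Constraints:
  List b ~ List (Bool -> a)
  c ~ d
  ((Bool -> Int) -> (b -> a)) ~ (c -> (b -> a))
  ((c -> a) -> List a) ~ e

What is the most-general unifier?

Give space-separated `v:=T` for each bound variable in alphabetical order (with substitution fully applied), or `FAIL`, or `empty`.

step 1: unify List b ~ List (Bool -> a)  [subst: {-} | 3 pending]
  -> decompose List: push b~(Bool -> a)
step 2: unify b ~ (Bool -> a)  [subst: {-} | 3 pending]
  bind b := (Bool -> a)
step 3: unify c ~ d  [subst: {b:=(Bool -> a)} | 2 pending]
  bind c := d
step 4: unify ((Bool -> Int) -> ((Bool -> a) -> a)) ~ (d -> ((Bool -> a) -> a))  [subst: {b:=(Bool -> a), c:=d} | 1 pending]
  -> decompose arrow: push (Bool -> Int)~d, ((Bool -> a) -> a)~((Bool -> a) -> a)
step 5: unify (Bool -> Int) ~ d  [subst: {b:=(Bool -> a), c:=d} | 2 pending]
  bind d := (Bool -> Int)
step 6: unify ((Bool -> a) -> a) ~ ((Bool -> a) -> a)  [subst: {b:=(Bool -> a), c:=d, d:=(Bool -> Int)} | 1 pending]
  -> identical, skip
step 7: unify (((Bool -> Int) -> a) -> List a) ~ e  [subst: {b:=(Bool -> a), c:=d, d:=(Bool -> Int)} | 0 pending]
  bind e := (((Bool -> Int) -> a) -> List a)

Answer: b:=(Bool -> a) c:=(Bool -> Int) d:=(Bool -> Int) e:=(((Bool -> Int) -> a) -> List a)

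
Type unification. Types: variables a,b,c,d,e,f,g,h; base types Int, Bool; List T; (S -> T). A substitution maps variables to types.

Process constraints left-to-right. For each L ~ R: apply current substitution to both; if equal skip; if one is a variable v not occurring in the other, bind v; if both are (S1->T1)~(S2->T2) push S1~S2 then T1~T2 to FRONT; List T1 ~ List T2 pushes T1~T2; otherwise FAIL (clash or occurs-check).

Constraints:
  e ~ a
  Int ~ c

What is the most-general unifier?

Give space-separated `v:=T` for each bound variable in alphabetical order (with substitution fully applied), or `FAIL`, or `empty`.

step 1: unify e ~ a  [subst: {-} | 1 pending]
  bind e := a
step 2: unify Int ~ c  [subst: {e:=a} | 0 pending]
  bind c := Int

Answer: c:=Int e:=a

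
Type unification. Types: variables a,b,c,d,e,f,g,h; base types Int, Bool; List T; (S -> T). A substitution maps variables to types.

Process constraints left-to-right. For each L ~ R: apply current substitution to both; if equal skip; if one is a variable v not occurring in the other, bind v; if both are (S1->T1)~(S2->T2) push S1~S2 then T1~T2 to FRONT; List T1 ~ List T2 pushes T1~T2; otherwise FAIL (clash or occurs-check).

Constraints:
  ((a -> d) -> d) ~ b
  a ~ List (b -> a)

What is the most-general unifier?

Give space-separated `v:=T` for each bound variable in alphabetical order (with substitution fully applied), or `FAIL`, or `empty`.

Answer: FAIL

Derivation:
step 1: unify ((a -> d) -> d) ~ b  [subst: {-} | 1 pending]
  bind b := ((a -> d) -> d)
step 2: unify a ~ List (((a -> d) -> d) -> a)  [subst: {b:=((a -> d) -> d)} | 0 pending]
  occurs-check fail: a in List (((a -> d) -> d) -> a)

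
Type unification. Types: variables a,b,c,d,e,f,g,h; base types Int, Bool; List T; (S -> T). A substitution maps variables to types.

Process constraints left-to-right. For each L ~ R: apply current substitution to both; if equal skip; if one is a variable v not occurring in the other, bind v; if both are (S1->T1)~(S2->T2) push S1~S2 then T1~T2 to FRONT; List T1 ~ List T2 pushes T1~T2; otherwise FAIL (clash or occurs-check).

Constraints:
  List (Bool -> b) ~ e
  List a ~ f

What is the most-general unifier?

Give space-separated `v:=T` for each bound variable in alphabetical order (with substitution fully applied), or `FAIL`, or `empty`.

Answer: e:=List (Bool -> b) f:=List a

Derivation:
step 1: unify List (Bool -> b) ~ e  [subst: {-} | 1 pending]
  bind e := List (Bool -> b)
step 2: unify List a ~ f  [subst: {e:=List (Bool -> b)} | 0 pending]
  bind f := List a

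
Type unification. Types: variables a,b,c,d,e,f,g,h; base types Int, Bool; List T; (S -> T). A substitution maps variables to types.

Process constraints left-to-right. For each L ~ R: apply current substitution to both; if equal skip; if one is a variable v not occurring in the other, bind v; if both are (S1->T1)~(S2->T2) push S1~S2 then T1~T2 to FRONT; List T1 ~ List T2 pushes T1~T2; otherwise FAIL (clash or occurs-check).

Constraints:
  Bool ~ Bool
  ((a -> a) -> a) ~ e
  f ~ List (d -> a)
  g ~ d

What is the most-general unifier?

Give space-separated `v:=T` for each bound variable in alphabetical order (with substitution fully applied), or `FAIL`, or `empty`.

Answer: e:=((a -> a) -> a) f:=List (d -> a) g:=d

Derivation:
step 1: unify Bool ~ Bool  [subst: {-} | 3 pending]
  -> identical, skip
step 2: unify ((a -> a) -> a) ~ e  [subst: {-} | 2 pending]
  bind e := ((a -> a) -> a)
step 3: unify f ~ List (d -> a)  [subst: {e:=((a -> a) -> a)} | 1 pending]
  bind f := List (d -> a)
step 4: unify g ~ d  [subst: {e:=((a -> a) -> a), f:=List (d -> a)} | 0 pending]
  bind g := d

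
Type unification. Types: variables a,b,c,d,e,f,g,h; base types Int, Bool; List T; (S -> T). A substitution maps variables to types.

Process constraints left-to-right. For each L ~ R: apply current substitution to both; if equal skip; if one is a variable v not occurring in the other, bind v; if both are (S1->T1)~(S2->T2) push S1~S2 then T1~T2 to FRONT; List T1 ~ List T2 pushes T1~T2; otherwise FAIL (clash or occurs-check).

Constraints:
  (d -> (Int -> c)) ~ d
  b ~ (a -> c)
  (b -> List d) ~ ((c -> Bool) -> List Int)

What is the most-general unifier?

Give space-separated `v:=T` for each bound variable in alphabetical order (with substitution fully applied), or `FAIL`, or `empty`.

step 1: unify (d -> (Int -> c)) ~ d  [subst: {-} | 2 pending]
  occurs-check fail

Answer: FAIL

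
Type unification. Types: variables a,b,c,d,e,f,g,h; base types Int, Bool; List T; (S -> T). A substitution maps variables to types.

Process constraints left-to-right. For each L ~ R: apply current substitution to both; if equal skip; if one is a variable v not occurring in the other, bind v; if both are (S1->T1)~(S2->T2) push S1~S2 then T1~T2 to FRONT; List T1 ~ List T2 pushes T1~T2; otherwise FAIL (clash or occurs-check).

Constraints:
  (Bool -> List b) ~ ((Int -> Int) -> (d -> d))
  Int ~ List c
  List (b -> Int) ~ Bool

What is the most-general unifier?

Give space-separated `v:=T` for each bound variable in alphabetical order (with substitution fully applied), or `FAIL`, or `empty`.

Answer: FAIL

Derivation:
step 1: unify (Bool -> List b) ~ ((Int -> Int) -> (d -> d))  [subst: {-} | 2 pending]
  -> decompose arrow: push Bool~(Int -> Int), List b~(d -> d)
step 2: unify Bool ~ (Int -> Int)  [subst: {-} | 3 pending]
  clash: Bool vs (Int -> Int)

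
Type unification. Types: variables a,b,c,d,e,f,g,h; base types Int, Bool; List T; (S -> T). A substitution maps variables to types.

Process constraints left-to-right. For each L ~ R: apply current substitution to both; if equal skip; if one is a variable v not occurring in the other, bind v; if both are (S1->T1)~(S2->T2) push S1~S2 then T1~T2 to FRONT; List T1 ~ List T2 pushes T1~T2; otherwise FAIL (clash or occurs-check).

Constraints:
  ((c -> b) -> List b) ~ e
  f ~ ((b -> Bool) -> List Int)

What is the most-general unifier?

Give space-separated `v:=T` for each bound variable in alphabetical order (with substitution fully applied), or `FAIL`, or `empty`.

Answer: e:=((c -> b) -> List b) f:=((b -> Bool) -> List Int)

Derivation:
step 1: unify ((c -> b) -> List b) ~ e  [subst: {-} | 1 pending]
  bind e := ((c -> b) -> List b)
step 2: unify f ~ ((b -> Bool) -> List Int)  [subst: {e:=((c -> b) -> List b)} | 0 pending]
  bind f := ((b -> Bool) -> List Int)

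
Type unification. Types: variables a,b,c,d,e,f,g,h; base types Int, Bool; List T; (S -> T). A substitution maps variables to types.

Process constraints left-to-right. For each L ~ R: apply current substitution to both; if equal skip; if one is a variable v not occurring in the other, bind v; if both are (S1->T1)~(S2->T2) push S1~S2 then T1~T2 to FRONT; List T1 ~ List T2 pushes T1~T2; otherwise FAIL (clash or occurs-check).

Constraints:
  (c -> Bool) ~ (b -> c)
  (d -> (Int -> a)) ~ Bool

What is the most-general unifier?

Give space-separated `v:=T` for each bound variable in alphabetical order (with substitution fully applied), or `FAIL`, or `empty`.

Answer: FAIL

Derivation:
step 1: unify (c -> Bool) ~ (b -> c)  [subst: {-} | 1 pending]
  -> decompose arrow: push c~b, Bool~c
step 2: unify c ~ b  [subst: {-} | 2 pending]
  bind c := b
step 3: unify Bool ~ b  [subst: {c:=b} | 1 pending]
  bind b := Bool
step 4: unify (d -> (Int -> a)) ~ Bool  [subst: {c:=b, b:=Bool} | 0 pending]
  clash: (d -> (Int -> a)) vs Bool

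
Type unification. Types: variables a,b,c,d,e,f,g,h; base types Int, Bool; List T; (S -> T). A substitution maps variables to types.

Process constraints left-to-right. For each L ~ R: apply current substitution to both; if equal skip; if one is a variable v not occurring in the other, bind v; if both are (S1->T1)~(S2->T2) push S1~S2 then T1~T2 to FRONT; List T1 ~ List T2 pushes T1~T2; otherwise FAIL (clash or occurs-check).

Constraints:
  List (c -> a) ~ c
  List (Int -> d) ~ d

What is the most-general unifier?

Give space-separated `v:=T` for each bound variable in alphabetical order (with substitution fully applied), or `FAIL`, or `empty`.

Answer: FAIL

Derivation:
step 1: unify List (c -> a) ~ c  [subst: {-} | 1 pending]
  occurs-check fail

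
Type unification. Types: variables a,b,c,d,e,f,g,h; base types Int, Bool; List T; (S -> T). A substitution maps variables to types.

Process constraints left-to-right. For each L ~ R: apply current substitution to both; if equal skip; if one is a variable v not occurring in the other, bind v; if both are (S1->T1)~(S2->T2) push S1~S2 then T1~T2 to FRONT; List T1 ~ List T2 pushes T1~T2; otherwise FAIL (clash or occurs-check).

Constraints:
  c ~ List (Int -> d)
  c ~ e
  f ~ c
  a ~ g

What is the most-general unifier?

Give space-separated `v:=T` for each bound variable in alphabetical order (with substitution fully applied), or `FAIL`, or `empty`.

step 1: unify c ~ List (Int -> d)  [subst: {-} | 3 pending]
  bind c := List (Int -> d)
step 2: unify List (Int -> d) ~ e  [subst: {c:=List (Int -> d)} | 2 pending]
  bind e := List (Int -> d)
step 3: unify f ~ List (Int -> d)  [subst: {c:=List (Int -> d), e:=List (Int -> d)} | 1 pending]
  bind f := List (Int -> d)
step 4: unify a ~ g  [subst: {c:=List (Int -> d), e:=List (Int -> d), f:=List (Int -> d)} | 0 pending]
  bind a := g

Answer: a:=g c:=List (Int -> d) e:=List (Int -> d) f:=List (Int -> d)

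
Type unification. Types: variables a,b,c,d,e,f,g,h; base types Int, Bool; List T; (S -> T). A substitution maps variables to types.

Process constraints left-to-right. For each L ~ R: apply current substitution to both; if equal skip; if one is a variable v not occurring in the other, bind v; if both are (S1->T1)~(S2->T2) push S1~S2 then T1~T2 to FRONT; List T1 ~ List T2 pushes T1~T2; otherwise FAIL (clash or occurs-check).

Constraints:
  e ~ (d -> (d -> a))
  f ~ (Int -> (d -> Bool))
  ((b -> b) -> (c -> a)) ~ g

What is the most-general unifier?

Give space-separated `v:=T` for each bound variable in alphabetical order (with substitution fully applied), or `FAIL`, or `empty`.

step 1: unify e ~ (d -> (d -> a))  [subst: {-} | 2 pending]
  bind e := (d -> (d -> a))
step 2: unify f ~ (Int -> (d -> Bool))  [subst: {e:=(d -> (d -> a))} | 1 pending]
  bind f := (Int -> (d -> Bool))
step 3: unify ((b -> b) -> (c -> a)) ~ g  [subst: {e:=(d -> (d -> a)), f:=(Int -> (d -> Bool))} | 0 pending]
  bind g := ((b -> b) -> (c -> a))

Answer: e:=(d -> (d -> a)) f:=(Int -> (d -> Bool)) g:=((b -> b) -> (c -> a))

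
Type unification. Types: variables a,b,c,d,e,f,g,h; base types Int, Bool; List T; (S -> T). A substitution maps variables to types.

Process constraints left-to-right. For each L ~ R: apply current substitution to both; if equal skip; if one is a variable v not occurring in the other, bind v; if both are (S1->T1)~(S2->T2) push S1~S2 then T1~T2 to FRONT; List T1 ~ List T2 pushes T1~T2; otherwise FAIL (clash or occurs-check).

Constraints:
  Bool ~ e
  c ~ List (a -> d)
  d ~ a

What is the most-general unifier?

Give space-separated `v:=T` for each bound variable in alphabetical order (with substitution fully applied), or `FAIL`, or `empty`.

step 1: unify Bool ~ e  [subst: {-} | 2 pending]
  bind e := Bool
step 2: unify c ~ List (a -> d)  [subst: {e:=Bool} | 1 pending]
  bind c := List (a -> d)
step 3: unify d ~ a  [subst: {e:=Bool, c:=List (a -> d)} | 0 pending]
  bind d := a

Answer: c:=List (a -> a) d:=a e:=Bool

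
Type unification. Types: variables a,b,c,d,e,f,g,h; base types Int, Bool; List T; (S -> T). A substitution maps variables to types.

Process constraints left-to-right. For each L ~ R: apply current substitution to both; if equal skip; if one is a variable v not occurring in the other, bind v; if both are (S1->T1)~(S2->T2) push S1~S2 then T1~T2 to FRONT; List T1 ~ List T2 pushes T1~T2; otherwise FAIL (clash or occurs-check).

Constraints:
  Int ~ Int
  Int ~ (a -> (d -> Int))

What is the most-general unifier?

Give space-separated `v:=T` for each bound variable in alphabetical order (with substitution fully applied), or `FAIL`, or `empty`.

Answer: FAIL

Derivation:
step 1: unify Int ~ Int  [subst: {-} | 1 pending]
  -> identical, skip
step 2: unify Int ~ (a -> (d -> Int))  [subst: {-} | 0 pending]
  clash: Int vs (a -> (d -> Int))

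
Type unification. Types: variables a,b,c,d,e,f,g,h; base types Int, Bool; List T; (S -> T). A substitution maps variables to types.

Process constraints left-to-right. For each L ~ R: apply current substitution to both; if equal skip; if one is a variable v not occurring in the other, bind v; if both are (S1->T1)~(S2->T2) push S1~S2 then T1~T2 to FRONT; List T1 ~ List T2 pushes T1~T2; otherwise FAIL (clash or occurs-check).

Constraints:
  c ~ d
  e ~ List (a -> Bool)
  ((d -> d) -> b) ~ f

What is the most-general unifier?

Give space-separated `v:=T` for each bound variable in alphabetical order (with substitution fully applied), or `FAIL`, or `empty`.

step 1: unify c ~ d  [subst: {-} | 2 pending]
  bind c := d
step 2: unify e ~ List (a -> Bool)  [subst: {c:=d} | 1 pending]
  bind e := List (a -> Bool)
step 3: unify ((d -> d) -> b) ~ f  [subst: {c:=d, e:=List (a -> Bool)} | 0 pending]
  bind f := ((d -> d) -> b)

Answer: c:=d e:=List (a -> Bool) f:=((d -> d) -> b)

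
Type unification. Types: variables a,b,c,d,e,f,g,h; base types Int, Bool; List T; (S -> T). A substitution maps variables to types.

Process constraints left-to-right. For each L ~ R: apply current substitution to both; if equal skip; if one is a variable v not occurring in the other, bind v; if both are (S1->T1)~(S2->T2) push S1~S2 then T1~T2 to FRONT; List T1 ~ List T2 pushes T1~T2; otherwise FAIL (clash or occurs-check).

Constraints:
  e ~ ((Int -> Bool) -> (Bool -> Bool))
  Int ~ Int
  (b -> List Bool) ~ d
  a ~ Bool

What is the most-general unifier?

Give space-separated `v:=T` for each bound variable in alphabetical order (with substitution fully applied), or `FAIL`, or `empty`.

step 1: unify e ~ ((Int -> Bool) -> (Bool -> Bool))  [subst: {-} | 3 pending]
  bind e := ((Int -> Bool) -> (Bool -> Bool))
step 2: unify Int ~ Int  [subst: {e:=((Int -> Bool) -> (Bool -> Bool))} | 2 pending]
  -> identical, skip
step 3: unify (b -> List Bool) ~ d  [subst: {e:=((Int -> Bool) -> (Bool -> Bool))} | 1 pending]
  bind d := (b -> List Bool)
step 4: unify a ~ Bool  [subst: {e:=((Int -> Bool) -> (Bool -> Bool)), d:=(b -> List Bool)} | 0 pending]
  bind a := Bool

Answer: a:=Bool d:=(b -> List Bool) e:=((Int -> Bool) -> (Bool -> Bool))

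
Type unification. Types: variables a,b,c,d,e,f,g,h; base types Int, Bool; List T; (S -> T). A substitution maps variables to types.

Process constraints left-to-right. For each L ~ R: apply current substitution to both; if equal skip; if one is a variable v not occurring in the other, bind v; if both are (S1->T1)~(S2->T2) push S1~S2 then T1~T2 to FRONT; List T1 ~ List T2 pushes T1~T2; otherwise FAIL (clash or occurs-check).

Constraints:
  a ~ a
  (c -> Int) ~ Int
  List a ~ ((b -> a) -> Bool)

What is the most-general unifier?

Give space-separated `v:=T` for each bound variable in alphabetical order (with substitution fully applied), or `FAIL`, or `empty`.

step 1: unify a ~ a  [subst: {-} | 2 pending]
  -> identical, skip
step 2: unify (c -> Int) ~ Int  [subst: {-} | 1 pending]
  clash: (c -> Int) vs Int

Answer: FAIL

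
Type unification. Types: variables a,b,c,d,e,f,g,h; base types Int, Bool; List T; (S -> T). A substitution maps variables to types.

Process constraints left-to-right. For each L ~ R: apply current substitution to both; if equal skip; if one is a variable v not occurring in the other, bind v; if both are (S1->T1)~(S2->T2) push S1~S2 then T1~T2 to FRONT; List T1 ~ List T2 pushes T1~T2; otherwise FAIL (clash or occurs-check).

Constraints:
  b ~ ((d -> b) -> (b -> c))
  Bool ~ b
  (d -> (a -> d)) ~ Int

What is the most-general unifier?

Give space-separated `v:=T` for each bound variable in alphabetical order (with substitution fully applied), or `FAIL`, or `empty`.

Answer: FAIL

Derivation:
step 1: unify b ~ ((d -> b) -> (b -> c))  [subst: {-} | 2 pending]
  occurs-check fail: b in ((d -> b) -> (b -> c))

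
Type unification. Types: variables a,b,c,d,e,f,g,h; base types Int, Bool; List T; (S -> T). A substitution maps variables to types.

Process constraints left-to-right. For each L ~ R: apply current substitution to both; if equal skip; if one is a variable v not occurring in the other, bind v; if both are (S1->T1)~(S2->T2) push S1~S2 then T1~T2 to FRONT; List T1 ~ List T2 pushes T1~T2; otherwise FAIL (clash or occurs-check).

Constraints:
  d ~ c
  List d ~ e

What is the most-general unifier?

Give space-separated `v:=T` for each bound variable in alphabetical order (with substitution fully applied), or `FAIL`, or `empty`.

Answer: d:=c e:=List c

Derivation:
step 1: unify d ~ c  [subst: {-} | 1 pending]
  bind d := c
step 2: unify List c ~ e  [subst: {d:=c} | 0 pending]
  bind e := List c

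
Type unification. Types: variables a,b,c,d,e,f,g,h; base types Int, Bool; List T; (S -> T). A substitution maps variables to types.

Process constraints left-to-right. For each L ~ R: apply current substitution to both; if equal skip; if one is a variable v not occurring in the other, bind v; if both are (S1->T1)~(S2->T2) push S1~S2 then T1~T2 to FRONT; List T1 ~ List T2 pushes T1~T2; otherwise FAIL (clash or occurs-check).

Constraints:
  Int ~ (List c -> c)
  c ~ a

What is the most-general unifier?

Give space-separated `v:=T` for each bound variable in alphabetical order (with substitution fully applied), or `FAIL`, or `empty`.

Answer: FAIL

Derivation:
step 1: unify Int ~ (List c -> c)  [subst: {-} | 1 pending]
  clash: Int vs (List c -> c)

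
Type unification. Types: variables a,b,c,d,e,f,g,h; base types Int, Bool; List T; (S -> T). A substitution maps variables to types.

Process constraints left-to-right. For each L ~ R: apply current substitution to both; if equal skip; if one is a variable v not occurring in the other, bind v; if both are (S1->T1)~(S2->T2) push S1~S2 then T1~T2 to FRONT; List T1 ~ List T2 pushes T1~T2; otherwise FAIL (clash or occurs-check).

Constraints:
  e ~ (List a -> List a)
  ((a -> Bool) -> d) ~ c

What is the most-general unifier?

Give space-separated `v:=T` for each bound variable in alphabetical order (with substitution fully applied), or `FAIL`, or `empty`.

Answer: c:=((a -> Bool) -> d) e:=(List a -> List a)

Derivation:
step 1: unify e ~ (List a -> List a)  [subst: {-} | 1 pending]
  bind e := (List a -> List a)
step 2: unify ((a -> Bool) -> d) ~ c  [subst: {e:=(List a -> List a)} | 0 pending]
  bind c := ((a -> Bool) -> d)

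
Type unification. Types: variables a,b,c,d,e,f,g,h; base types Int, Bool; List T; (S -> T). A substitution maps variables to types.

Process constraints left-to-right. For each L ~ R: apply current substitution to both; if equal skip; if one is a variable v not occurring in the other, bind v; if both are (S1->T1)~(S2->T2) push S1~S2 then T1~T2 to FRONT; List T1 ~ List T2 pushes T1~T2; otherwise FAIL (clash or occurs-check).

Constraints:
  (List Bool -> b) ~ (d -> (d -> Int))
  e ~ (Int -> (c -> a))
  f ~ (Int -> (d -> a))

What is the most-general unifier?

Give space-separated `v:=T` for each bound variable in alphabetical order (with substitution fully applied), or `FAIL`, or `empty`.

step 1: unify (List Bool -> b) ~ (d -> (d -> Int))  [subst: {-} | 2 pending]
  -> decompose arrow: push List Bool~d, b~(d -> Int)
step 2: unify List Bool ~ d  [subst: {-} | 3 pending]
  bind d := List Bool
step 3: unify b ~ (List Bool -> Int)  [subst: {d:=List Bool} | 2 pending]
  bind b := (List Bool -> Int)
step 4: unify e ~ (Int -> (c -> a))  [subst: {d:=List Bool, b:=(List Bool -> Int)} | 1 pending]
  bind e := (Int -> (c -> a))
step 5: unify f ~ (Int -> (List Bool -> a))  [subst: {d:=List Bool, b:=(List Bool -> Int), e:=(Int -> (c -> a))} | 0 pending]
  bind f := (Int -> (List Bool -> a))

Answer: b:=(List Bool -> Int) d:=List Bool e:=(Int -> (c -> a)) f:=(Int -> (List Bool -> a))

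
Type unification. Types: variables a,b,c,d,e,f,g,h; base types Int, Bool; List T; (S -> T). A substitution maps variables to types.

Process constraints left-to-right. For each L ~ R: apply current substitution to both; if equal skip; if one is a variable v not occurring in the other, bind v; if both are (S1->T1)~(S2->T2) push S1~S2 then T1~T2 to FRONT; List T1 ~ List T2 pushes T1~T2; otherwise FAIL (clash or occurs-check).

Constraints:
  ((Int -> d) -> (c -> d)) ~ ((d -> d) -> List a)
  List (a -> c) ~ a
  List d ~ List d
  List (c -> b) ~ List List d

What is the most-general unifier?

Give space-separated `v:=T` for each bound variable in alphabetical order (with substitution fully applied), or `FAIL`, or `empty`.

step 1: unify ((Int -> d) -> (c -> d)) ~ ((d -> d) -> List a)  [subst: {-} | 3 pending]
  -> decompose arrow: push (Int -> d)~(d -> d), (c -> d)~List a
step 2: unify (Int -> d) ~ (d -> d)  [subst: {-} | 4 pending]
  -> decompose arrow: push Int~d, d~d
step 3: unify Int ~ d  [subst: {-} | 5 pending]
  bind d := Int
step 4: unify Int ~ Int  [subst: {d:=Int} | 4 pending]
  -> identical, skip
step 5: unify (c -> Int) ~ List a  [subst: {d:=Int} | 3 pending]
  clash: (c -> Int) vs List a

Answer: FAIL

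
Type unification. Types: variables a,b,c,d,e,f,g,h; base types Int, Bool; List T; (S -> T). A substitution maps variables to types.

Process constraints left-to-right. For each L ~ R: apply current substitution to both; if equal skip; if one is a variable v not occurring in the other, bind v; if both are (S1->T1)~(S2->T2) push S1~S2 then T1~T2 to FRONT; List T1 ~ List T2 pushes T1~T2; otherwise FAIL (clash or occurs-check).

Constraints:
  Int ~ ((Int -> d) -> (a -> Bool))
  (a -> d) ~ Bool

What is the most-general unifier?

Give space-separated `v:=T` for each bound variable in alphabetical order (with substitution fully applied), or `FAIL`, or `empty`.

step 1: unify Int ~ ((Int -> d) -> (a -> Bool))  [subst: {-} | 1 pending]
  clash: Int vs ((Int -> d) -> (a -> Bool))

Answer: FAIL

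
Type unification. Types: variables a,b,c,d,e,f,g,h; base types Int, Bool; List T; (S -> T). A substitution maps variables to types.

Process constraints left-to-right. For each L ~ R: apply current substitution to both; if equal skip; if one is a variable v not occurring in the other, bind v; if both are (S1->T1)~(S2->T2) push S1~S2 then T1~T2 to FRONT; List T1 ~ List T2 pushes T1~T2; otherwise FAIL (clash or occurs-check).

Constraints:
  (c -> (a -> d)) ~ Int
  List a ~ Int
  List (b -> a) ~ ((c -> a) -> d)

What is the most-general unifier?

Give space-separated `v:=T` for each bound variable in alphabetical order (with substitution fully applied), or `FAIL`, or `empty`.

Answer: FAIL

Derivation:
step 1: unify (c -> (a -> d)) ~ Int  [subst: {-} | 2 pending]
  clash: (c -> (a -> d)) vs Int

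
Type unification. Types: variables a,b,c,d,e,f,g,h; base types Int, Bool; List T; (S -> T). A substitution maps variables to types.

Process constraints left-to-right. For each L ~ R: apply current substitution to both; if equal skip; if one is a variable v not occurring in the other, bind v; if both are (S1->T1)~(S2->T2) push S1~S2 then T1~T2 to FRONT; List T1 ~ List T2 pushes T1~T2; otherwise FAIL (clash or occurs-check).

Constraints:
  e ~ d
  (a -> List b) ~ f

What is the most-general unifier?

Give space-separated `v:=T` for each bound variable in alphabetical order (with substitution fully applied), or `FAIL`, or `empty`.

Answer: e:=d f:=(a -> List b)

Derivation:
step 1: unify e ~ d  [subst: {-} | 1 pending]
  bind e := d
step 2: unify (a -> List b) ~ f  [subst: {e:=d} | 0 pending]
  bind f := (a -> List b)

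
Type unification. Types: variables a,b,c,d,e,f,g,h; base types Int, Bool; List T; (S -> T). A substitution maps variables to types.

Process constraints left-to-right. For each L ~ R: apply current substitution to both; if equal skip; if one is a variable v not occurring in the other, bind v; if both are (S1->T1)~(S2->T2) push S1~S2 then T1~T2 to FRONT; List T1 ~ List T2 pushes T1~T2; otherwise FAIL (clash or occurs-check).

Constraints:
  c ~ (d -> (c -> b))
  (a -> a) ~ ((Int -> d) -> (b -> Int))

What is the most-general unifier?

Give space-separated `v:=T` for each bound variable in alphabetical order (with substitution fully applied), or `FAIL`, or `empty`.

step 1: unify c ~ (d -> (c -> b))  [subst: {-} | 1 pending]
  occurs-check fail: c in (d -> (c -> b))

Answer: FAIL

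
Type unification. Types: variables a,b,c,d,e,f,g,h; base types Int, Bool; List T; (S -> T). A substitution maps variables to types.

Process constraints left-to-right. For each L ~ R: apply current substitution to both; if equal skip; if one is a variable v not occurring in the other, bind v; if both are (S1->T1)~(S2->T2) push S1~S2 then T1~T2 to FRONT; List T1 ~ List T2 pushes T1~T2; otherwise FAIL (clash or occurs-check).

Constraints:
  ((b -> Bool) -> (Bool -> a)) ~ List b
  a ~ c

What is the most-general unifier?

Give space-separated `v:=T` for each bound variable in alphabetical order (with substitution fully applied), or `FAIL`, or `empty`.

step 1: unify ((b -> Bool) -> (Bool -> a)) ~ List b  [subst: {-} | 1 pending]
  clash: ((b -> Bool) -> (Bool -> a)) vs List b

Answer: FAIL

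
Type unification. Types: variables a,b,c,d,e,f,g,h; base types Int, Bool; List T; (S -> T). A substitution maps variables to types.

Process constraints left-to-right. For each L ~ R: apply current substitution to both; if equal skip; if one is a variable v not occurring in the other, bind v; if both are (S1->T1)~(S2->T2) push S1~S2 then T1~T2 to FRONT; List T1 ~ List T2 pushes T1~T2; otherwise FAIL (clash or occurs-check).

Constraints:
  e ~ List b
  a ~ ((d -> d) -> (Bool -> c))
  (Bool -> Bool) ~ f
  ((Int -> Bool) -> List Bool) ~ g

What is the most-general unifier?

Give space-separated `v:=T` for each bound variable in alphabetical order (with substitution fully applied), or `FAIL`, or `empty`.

step 1: unify e ~ List b  [subst: {-} | 3 pending]
  bind e := List b
step 2: unify a ~ ((d -> d) -> (Bool -> c))  [subst: {e:=List b} | 2 pending]
  bind a := ((d -> d) -> (Bool -> c))
step 3: unify (Bool -> Bool) ~ f  [subst: {e:=List b, a:=((d -> d) -> (Bool -> c))} | 1 pending]
  bind f := (Bool -> Bool)
step 4: unify ((Int -> Bool) -> List Bool) ~ g  [subst: {e:=List b, a:=((d -> d) -> (Bool -> c)), f:=(Bool -> Bool)} | 0 pending]
  bind g := ((Int -> Bool) -> List Bool)

Answer: a:=((d -> d) -> (Bool -> c)) e:=List b f:=(Bool -> Bool) g:=((Int -> Bool) -> List Bool)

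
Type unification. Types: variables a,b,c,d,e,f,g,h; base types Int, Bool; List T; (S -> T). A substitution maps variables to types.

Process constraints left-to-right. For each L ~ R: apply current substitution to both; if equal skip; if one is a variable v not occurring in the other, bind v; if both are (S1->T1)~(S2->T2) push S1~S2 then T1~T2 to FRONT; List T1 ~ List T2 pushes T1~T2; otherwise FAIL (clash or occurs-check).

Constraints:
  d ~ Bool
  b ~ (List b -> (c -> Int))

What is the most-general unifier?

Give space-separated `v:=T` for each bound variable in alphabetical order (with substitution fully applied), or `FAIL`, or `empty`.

step 1: unify d ~ Bool  [subst: {-} | 1 pending]
  bind d := Bool
step 2: unify b ~ (List b -> (c -> Int))  [subst: {d:=Bool} | 0 pending]
  occurs-check fail: b in (List b -> (c -> Int))

Answer: FAIL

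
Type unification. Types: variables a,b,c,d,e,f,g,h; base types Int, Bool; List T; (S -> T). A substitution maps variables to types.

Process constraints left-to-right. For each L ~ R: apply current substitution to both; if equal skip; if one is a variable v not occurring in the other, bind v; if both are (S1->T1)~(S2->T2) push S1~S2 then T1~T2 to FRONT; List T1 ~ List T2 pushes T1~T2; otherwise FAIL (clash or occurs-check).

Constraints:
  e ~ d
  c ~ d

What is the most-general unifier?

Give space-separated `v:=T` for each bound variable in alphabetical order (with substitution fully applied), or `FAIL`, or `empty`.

step 1: unify e ~ d  [subst: {-} | 1 pending]
  bind e := d
step 2: unify c ~ d  [subst: {e:=d} | 0 pending]
  bind c := d

Answer: c:=d e:=d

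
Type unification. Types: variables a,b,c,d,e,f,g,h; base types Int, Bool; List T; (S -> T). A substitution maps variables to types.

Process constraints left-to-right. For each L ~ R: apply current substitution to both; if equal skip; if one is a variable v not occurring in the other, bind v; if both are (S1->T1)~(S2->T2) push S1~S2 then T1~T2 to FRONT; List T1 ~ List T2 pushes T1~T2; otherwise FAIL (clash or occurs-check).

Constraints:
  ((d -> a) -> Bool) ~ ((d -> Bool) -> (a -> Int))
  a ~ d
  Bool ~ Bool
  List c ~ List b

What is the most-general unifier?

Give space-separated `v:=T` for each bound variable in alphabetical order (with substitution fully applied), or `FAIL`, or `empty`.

step 1: unify ((d -> a) -> Bool) ~ ((d -> Bool) -> (a -> Int))  [subst: {-} | 3 pending]
  -> decompose arrow: push (d -> a)~(d -> Bool), Bool~(a -> Int)
step 2: unify (d -> a) ~ (d -> Bool)  [subst: {-} | 4 pending]
  -> decompose arrow: push d~d, a~Bool
step 3: unify d ~ d  [subst: {-} | 5 pending]
  -> identical, skip
step 4: unify a ~ Bool  [subst: {-} | 4 pending]
  bind a := Bool
step 5: unify Bool ~ (Bool -> Int)  [subst: {a:=Bool} | 3 pending]
  clash: Bool vs (Bool -> Int)

Answer: FAIL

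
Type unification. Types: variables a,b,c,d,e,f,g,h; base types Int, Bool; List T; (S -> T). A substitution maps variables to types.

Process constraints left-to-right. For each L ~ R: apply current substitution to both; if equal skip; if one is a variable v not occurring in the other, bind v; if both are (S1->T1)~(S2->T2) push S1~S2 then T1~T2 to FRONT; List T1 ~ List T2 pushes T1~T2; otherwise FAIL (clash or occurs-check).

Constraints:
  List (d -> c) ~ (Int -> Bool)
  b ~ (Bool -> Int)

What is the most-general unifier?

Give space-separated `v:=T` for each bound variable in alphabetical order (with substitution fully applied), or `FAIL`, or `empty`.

Answer: FAIL

Derivation:
step 1: unify List (d -> c) ~ (Int -> Bool)  [subst: {-} | 1 pending]
  clash: List (d -> c) vs (Int -> Bool)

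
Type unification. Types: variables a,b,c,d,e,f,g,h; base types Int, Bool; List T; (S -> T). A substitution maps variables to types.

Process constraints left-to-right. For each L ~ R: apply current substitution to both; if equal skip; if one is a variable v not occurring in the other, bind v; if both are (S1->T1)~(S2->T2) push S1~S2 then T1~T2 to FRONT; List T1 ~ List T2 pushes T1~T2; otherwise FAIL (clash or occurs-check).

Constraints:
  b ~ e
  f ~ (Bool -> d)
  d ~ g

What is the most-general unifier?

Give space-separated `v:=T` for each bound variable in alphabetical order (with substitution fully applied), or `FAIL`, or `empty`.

step 1: unify b ~ e  [subst: {-} | 2 pending]
  bind b := e
step 2: unify f ~ (Bool -> d)  [subst: {b:=e} | 1 pending]
  bind f := (Bool -> d)
step 3: unify d ~ g  [subst: {b:=e, f:=(Bool -> d)} | 0 pending]
  bind d := g

Answer: b:=e d:=g f:=(Bool -> g)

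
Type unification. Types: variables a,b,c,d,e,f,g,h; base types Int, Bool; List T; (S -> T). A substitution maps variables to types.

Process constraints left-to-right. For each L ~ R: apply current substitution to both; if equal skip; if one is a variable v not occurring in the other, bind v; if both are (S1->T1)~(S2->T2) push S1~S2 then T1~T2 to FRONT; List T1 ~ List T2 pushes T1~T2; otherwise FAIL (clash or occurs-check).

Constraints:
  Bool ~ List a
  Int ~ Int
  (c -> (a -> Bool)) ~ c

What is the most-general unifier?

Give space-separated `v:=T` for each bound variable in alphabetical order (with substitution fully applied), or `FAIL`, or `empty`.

step 1: unify Bool ~ List a  [subst: {-} | 2 pending]
  clash: Bool vs List a

Answer: FAIL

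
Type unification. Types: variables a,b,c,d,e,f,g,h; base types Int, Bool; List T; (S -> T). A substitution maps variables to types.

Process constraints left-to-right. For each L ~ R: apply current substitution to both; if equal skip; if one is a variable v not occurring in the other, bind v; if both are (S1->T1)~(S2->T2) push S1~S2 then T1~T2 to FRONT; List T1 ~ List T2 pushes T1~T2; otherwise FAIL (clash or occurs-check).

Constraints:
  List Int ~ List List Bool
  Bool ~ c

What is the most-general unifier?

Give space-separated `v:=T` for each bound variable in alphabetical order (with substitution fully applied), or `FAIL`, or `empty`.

step 1: unify List Int ~ List List Bool  [subst: {-} | 1 pending]
  -> decompose List: push Int~List Bool
step 2: unify Int ~ List Bool  [subst: {-} | 1 pending]
  clash: Int vs List Bool

Answer: FAIL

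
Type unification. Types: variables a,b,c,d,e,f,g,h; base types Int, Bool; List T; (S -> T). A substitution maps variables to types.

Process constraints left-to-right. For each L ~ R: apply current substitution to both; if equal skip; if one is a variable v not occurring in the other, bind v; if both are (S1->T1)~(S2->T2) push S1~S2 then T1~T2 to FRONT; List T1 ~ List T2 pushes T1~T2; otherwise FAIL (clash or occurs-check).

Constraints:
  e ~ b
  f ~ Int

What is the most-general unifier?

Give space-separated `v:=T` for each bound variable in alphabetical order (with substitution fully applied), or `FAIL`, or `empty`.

Answer: e:=b f:=Int

Derivation:
step 1: unify e ~ b  [subst: {-} | 1 pending]
  bind e := b
step 2: unify f ~ Int  [subst: {e:=b} | 0 pending]
  bind f := Int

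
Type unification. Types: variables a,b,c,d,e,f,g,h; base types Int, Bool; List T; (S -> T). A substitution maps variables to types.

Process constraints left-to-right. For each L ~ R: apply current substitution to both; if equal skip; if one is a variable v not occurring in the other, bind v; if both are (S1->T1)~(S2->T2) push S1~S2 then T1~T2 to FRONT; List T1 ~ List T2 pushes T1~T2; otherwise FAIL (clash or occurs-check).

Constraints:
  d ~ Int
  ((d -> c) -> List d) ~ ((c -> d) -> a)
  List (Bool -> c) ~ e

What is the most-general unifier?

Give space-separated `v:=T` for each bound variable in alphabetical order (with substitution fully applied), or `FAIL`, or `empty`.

step 1: unify d ~ Int  [subst: {-} | 2 pending]
  bind d := Int
step 2: unify ((Int -> c) -> List Int) ~ ((c -> Int) -> a)  [subst: {d:=Int} | 1 pending]
  -> decompose arrow: push (Int -> c)~(c -> Int), List Int~a
step 3: unify (Int -> c) ~ (c -> Int)  [subst: {d:=Int} | 2 pending]
  -> decompose arrow: push Int~c, c~Int
step 4: unify Int ~ c  [subst: {d:=Int} | 3 pending]
  bind c := Int
step 5: unify Int ~ Int  [subst: {d:=Int, c:=Int} | 2 pending]
  -> identical, skip
step 6: unify List Int ~ a  [subst: {d:=Int, c:=Int} | 1 pending]
  bind a := List Int
step 7: unify List (Bool -> Int) ~ e  [subst: {d:=Int, c:=Int, a:=List Int} | 0 pending]
  bind e := List (Bool -> Int)

Answer: a:=List Int c:=Int d:=Int e:=List (Bool -> Int)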